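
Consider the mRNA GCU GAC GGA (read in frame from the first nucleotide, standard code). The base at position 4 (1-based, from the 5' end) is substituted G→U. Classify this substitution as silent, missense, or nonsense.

missense

Position 4 falls in codon 2: GAC → Asp.
After the substitution the codon is UAC → Tyr.
Asp ≠ Tyr, so this is a missense mutation.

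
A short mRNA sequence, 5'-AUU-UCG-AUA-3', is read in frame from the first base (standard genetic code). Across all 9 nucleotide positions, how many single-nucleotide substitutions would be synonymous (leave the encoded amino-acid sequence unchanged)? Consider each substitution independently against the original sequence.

Codon 1 (AUU, Ile): 2 synonymous substitutions.
Codon 2 (UCG, Ser): 3 synonymous substitutions.
Codon 3 (AUA, Ile): 2 synonymous substitutions.
Total: 2 + 3 + 2 = 7.

7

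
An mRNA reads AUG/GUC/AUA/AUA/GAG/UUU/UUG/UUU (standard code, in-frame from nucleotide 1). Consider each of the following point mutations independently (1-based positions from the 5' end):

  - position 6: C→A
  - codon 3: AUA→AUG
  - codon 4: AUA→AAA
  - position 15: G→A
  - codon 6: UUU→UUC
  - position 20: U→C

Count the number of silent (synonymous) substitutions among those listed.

3

Codon 2: GUC (Val) → GUA (Val) — synonymous.
Codon 3: AUA (Ile) → AUG (Met) — missense.
Codon 4: AUA (Ile) → AAA (Lys) — missense.
Codon 5: GAG (Glu) → GAA (Glu) — synonymous.
Codon 6: UUU (Phe) → UUC (Phe) — synonymous.
Codon 7: UUG (Leu) → UCG (Ser) — missense.
Synonymous: 3 of 6.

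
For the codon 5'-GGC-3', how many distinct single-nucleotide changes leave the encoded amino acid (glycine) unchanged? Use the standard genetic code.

Position 1: none → 0 synonymous.
Position 2: none → 0 synonymous.
Position 3: GGU, GGA, GGG → 3 synonymous.
Total: 0 + 0 + 3 = 3.

3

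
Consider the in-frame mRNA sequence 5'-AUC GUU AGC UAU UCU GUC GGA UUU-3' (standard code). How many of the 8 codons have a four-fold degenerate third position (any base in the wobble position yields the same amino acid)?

4

Codon 1 AUC (Ile): third position 3-fold.
Codon 2 GUU (Val): third position 4-fold.
Codon 3 AGC (Ser): third position 2-fold.
Codon 4 UAU (Tyr): third position 2-fold.
Codon 5 UCU (Ser): third position 4-fold.
Codon 6 GUC (Val): third position 4-fold.
Codon 7 GGA (Gly): third position 4-fold.
Codon 8 UUU (Phe): third position 2-fold.
Four-fold degenerate third positions: 4.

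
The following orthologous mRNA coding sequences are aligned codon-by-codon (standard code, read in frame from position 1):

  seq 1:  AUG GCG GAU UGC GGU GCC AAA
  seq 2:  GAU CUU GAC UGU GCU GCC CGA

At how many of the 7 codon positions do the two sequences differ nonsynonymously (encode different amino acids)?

Codon 1: AUG Met / GAU Asp — nonsynonymous.
Codon 2: GCG Ala / CUU Leu — nonsynonymous.
Codon 3: GAU Asp / GAC Asp — synonymous.
Codon 4: UGC Cys / UGU Cys — synonymous.
Codon 5: GGU Gly / GCU Ala — nonsynonymous.
Codon 6: GCC Ala / GCC Ala — identical.
Codon 7: AAA Lys / CGA Arg — nonsynonymous.
Nonsynonymous differences: 4.

4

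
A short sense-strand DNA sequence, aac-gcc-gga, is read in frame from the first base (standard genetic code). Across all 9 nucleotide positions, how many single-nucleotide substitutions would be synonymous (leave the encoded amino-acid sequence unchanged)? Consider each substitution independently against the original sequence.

Codon 1 (AAC, Asn): 1 synonymous substitution.
Codon 2 (GCC, Ala): 3 synonymous substitutions.
Codon 3 (GGA, Gly): 3 synonymous substitutions.
Total: 1 + 3 + 3 = 7.

7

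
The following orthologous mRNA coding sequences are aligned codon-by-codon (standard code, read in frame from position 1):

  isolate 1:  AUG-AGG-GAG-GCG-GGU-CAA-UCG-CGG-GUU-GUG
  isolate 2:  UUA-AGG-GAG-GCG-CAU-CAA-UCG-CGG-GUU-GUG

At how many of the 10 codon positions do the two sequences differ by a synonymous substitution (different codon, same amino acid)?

0

Codon 1: AUG Met / UUA Leu — nonsynonymous.
Codon 2: AGG Arg / AGG Arg — identical.
Codon 3: GAG Glu / GAG Glu — identical.
Codon 4: GCG Ala / GCG Ala — identical.
Codon 5: GGU Gly / CAU His — nonsynonymous.
Codon 6: CAA Gln / CAA Gln — identical.
Codon 7: UCG Ser / UCG Ser — identical.
Codon 8: CGG Arg / CGG Arg — identical.
Codon 9: GUU Val / GUU Val — identical.
Codon 10: GUG Val / GUG Val — identical.
Synonymous differences: 0.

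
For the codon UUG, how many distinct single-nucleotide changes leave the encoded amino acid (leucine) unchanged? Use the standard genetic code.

2

Position 1: CUG → 1 synonymous.
Position 2: none → 0 synonymous.
Position 3: UUA → 1 synonymous.
Total: 1 + 0 + 1 = 2.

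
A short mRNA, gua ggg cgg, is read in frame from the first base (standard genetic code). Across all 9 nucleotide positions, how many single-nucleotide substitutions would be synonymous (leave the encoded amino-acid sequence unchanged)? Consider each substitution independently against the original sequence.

10

Codon 1 (GUA, Val): 3 synonymous substitutions.
Codon 2 (GGG, Gly): 3 synonymous substitutions.
Codon 3 (CGG, Arg): 4 synonymous substitutions.
Total: 3 + 3 + 4 = 10.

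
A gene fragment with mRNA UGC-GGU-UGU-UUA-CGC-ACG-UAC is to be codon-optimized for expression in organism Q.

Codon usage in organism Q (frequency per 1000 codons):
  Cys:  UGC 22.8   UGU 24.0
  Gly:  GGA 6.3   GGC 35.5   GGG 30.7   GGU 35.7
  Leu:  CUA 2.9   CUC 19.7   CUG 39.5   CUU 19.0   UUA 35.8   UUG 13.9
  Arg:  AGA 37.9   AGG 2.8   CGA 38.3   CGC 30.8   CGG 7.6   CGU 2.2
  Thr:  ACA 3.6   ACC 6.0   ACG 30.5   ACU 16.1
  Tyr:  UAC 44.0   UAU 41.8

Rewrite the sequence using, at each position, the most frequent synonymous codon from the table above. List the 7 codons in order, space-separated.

UGU GGU UGU CUG CGA ACG UAC

Codon 1 (Cys): best is UGU at 24.0.
Codon 2 (Gly): best is GGU at 35.7.
Codon 3 (Cys): best is UGU at 24.0.
Codon 4 (Leu): best is CUG at 39.5.
Codon 5 (Arg): best is CGA at 38.3.
Codon 6 (Thr): best is ACG at 30.5.
Codon 7 (Tyr): best is UAC at 44.0.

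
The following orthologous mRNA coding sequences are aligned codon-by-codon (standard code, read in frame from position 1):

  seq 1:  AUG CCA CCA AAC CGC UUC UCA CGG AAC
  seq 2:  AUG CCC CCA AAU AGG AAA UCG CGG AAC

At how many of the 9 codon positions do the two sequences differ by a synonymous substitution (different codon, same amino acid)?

4

Codon 1: AUG Met / AUG Met — identical.
Codon 2: CCA Pro / CCC Pro — synonymous.
Codon 3: CCA Pro / CCA Pro — identical.
Codon 4: AAC Asn / AAU Asn — synonymous.
Codon 5: CGC Arg / AGG Arg — synonymous.
Codon 6: UUC Phe / AAA Lys — nonsynonymous.
Codon 7: UCA Ser / UCG Ser — synonymous.
Codon 8: CGG Arg / CGG Arg — identical.
Codon 9: AAC Asn / AAC Asn — identical.
Synonymous differences: 4.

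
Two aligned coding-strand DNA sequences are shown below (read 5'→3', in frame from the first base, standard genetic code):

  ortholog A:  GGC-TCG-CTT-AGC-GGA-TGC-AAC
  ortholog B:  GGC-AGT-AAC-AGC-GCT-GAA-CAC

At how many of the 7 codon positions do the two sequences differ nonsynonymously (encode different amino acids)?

4

Codon 1: GGC Gly / GGC Gly — identical.
Codon 2: TCG Ser / AGT Ser — synonymous.
Codon 3: CTT Leu / AAC Asn — nonsynonymous.
Codon 4: AGC Ser / AGC Ser — identical.
Codon 5: GGA Gly / GCT Ala — nonsynonymous.
Codon 6: TGC Cys / GAA Glu — nonsynonymous.
Codon 7: AAC Asn / CAC His — nonsynonymous.
Nonsynonymous differences: 4.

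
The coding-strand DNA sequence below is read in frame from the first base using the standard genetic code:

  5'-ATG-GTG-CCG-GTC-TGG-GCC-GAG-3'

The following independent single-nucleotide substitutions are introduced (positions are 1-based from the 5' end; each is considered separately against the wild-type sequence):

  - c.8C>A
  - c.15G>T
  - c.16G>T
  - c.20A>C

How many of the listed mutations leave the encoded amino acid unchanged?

0

Codon 3: CCG (Pro) → CAG (Gln) — missense.
Codon 5: TGG (Trp) → TGT (Cys) — missense.
Codon 6: GCC (Ala) → TCC (Ser) — missense.
Codon 7: GAG (Glu) → GCG (Ala) — missense.
Synonymous: 0 of 4.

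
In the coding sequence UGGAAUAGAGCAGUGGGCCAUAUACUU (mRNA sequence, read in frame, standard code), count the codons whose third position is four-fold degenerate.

4

Codon 1 UGG (Trp): third position 1-fold.
Codon 2 AAU (Asn): third position 2-fold.
Codon 3 AGA (Arg): third position 2-fold.
Codon 4 GCA (Ala): third position 4-fold.
Codon 5 GUG (Val): third position 4-fold.
Codon 6 GGC (Gly): third position 4-fold.
Codon 7 CAU (His): third position 2-fold.
Codon 8 AUA (Ile): third position 3-fold.
Codon 9 CUU (Leu): third position 4-fold.
Four-fold degenerate third positions: 4.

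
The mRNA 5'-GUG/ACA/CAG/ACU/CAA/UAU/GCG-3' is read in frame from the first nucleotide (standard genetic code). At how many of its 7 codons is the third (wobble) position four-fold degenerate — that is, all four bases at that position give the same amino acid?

Codon 1 GUG (Val): third position 4-fold.
Codon 2 ACA (Thr): third position 4-fold.
Codon 3 CAG (Gln): third position 2-fold.
Codon 4 ACU (Thr): third position 4-fold.
Codon 5 CAA (Gln): third position 2-fold.
Codon 6 UAU (Tyr): third position 2-fold.
Codon 7 GCG (Ala): third position 4-fold.
Four-fold degenerate third positions: 4.

4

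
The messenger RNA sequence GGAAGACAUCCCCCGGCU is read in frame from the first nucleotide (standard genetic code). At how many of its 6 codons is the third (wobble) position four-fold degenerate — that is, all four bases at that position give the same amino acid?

4

Codon 1 GGA (Gly): third position 4-fold.
Codon 2 AGA (Arg): third position 2-fold.
Codon 3 CAU (His): third position 2-fold.
Codon 4 CCC (Pro): third position 4-fold.
Codon 5 CCG (Pro): third position 4-fold.
Codon 6 GCU (Ala): third position 4-fold.
Four-fold degenerate third positions: 4.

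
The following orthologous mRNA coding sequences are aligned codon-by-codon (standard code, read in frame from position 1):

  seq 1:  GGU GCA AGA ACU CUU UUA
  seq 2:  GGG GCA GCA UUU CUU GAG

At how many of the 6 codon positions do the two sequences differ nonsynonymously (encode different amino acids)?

Codon 1: GGU Gly / GGG Gly — synonymous.
Codon 2: GCA Ala / GCA Ala — identical.
Codon 3: AGA Arg / GCA Ala — nonsynonymous.
Codon 4: ACU Thr / UUU Phe — nonsynonymous.
Codon 5: CUU Leu / CUU Leu — identical.
Codon 6: UUA Leu / GAG Glu — nonsynonymous.
Nonsynonymous differences: 3.

3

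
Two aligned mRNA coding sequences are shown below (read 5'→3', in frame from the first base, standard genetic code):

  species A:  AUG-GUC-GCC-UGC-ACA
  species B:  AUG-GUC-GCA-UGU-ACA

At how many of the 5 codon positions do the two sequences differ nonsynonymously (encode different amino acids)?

0

Codon 1: AUG Met / AUG Met — identical.
Codon 2: GUC Val / GUC Val — identical.
Codon 3: GCC Ala / GCA Ala — synonymous.
Codon 4: UGC Cys / UGU Cys — synonymous.
Codon 5: ACA Thr / ACA Thr — identical.
Nonsynonymous differences: 0.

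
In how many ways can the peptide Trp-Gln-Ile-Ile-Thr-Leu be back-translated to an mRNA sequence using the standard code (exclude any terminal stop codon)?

Trp: 1 codon.
Gln: 2 codons.
Ile: 3 codons.
Ile: 3 codons.
Thr: 4 codons.
Leu: 6 codons.
1 × 2 × 3 × 3 × 4 × 6 = 432.

432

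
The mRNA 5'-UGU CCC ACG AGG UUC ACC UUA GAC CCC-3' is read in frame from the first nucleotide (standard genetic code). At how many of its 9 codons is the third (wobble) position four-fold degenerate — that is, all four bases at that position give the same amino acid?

4

Codon 1 UGU (Cys): third position 2-fold.
Codon 2 CCC (Pro): third position 4-fold.
Codon 3 ACG (Thr): third position 4-fold.
Codon 4 AGG (Arg): third position 2-fold.
Codon 5 UUC (Phe): third position 2-fold.
Codon 6 ACC (Thr): third position 4-fold.
Codon 7 UUA (Leu): third position 2-fold.
Codon 8 GAC (Asp): third position 2-fold.
Codon 9 CCC (Pro): third position 4-fold.
Four-fold degenerate third positions: 4.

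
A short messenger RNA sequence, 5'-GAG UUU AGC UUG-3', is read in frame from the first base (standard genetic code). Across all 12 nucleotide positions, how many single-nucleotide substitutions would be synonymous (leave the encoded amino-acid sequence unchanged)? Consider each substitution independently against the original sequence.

Codon 1 (GAG, Glu): 1 synonymous substitution.
Codon 2 (UUU, Phe): 1 synonymous substitution.
Codon 3 (AGC, Ser): 1 synonymous substitution.
Codon 4 (UUG, Leu): 2 synonymous substitutions.
Total: 1 + 1 + 1 + 2 = 5.

5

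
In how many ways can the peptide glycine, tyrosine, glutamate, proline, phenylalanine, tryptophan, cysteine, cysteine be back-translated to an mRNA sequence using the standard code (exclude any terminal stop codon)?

512

Gly: 4 codons.
Tyr: 2 codons.
Glu: 2 codons.
Pro: 4 codons.
Phe: 2 codons.
Trp: 1 codon.
Cys: 2 codons.
Cys: 2 codons.
4 × 2 × 2 × 4 × 2 × 1 × 2 × 2 = 512.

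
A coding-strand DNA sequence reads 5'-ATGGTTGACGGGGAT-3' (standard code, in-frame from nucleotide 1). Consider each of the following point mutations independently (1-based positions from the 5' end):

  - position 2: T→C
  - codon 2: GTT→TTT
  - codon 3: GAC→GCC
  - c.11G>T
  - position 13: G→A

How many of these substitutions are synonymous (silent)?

Codon 1: ATG (Met) → ACG (Thr) — missense.
Codon 2: GTT (Val) → TTT (Phe) — missense.
Codon 3: GAC (Asp) → GCC (Ala) — missense.
Codon 4: GGG (Gly) → GTG (Val) — missense.
Codon 5: GAT (Asp) → AAT (Asn) — missense.
Synonymous: 0 of 5.

0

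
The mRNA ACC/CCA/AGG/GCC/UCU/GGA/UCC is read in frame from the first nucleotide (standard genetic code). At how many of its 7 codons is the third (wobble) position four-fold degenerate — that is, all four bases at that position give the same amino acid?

6

Codon 1 ACC (Thr): third position 4-fold.
Codon 2 CCA (Pro): third position 4-fold.
Codon 3 AGG (Arg): third position 2-fold.
Codon 4 GCC (Ala): third position 4-fold.
Codon 5 UCU (Ser): third position 4-fold.
Codon 6 GGA (Gly): third position 4-fold.
Codon 7 UCC (Ser): third position 4-fold.
Four-fold degenerate third positions: 6.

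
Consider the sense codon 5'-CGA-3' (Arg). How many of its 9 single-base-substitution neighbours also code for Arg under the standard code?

Position 1: AGA → 1 synonymous.
Position 2: none → 0 synonymous.
Position 3: CGU, CGC, CGG → 3 synonymous.
Total: 1 + 0 + 3 = 4.

4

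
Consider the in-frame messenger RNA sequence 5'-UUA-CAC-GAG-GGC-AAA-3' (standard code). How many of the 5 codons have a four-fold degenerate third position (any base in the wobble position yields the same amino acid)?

Codon 1 UUA (Leu): third position 2-fold.
Codon 2 CAC (His): third position 2-fold.
Codon 3 GAG (Glu): third position 2-fold.
Codon 4 GGC (Gly): third position 4-fold.
Codon 5 AAA (Lys): third position 2-fold.
Four-fold degenerate third positions: 1.

1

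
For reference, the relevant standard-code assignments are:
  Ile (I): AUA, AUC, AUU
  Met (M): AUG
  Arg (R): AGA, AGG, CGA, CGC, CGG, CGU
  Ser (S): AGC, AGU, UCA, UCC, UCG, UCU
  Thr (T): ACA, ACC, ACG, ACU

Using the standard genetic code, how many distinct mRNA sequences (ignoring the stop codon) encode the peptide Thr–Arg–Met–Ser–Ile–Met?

432

Thr: 4 codons.
Arg: 6 codons.
Met: 1 codon.
Ser: 6 codons.
Ile: 3 codons.
Met: 1 codon.
4 × 6 × 1 × 6 × 3 × 1 = 432.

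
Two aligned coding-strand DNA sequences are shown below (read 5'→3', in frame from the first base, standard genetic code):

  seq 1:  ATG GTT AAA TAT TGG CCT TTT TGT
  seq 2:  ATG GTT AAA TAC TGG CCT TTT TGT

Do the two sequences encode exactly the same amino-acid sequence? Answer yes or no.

Codon 1: ATG Met / ATG Met — identical.
Codon 2: GTT Val / GTT Val — identical.
Codon 3: AAA Lys / AAA Lys — identical.
Codon 4: TAT Tyr / TAC Tyr — synonymous.
Codon 5: TGG Trp / TGG Trp — identical.
Codon 6: CCT Pro / CCT Pro — identical.
Codon 7: TTT Phe / TTT Phe — identical.
Codon 8: TGT Cys / TGT Cys — identical.
Nonsynonymous differences: 0 → same protein.

yes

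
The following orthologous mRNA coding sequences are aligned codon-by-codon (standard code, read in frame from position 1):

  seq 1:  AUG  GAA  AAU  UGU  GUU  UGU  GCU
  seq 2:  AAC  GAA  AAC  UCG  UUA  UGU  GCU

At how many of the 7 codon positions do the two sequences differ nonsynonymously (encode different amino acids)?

3

Codon 1: AUG Met / AAC Asn — nonsynonymous.
Codon 2: GAA Glu / GAA Glu — identical.
Codon 3: AAU Asn / AAC Asn — synonymous.
Codon 4: UGU Cys / UCG Ser — nonsynonymous.
Codon 5: GUU Val / UUA Leu — nonsynonymous.
Codon 6: UGU Cys / UGU Cys — identical.
Codon 7: GCU Ala / GCU Ala — identical.
Nonsynonymous differences: 3.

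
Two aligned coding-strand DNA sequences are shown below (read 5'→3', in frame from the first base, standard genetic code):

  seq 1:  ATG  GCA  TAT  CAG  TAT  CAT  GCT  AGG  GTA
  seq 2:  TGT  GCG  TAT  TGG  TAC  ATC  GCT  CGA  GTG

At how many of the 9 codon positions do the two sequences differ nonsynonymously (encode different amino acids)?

Codon 1: ATG Met / TGT Cys — nonsynonymous.
Codon 2: GCA Ala / GCG Ala — synonymous.
Codon 3: TAT Tyr / TAT Tyr — identical.
Codon 4: CAG Gln / TGG Trp — nonsynonymous.
Codon 5: TAT Tyr / TAC Tyr — synonymous.
Codon 6: CAT His / ATC Ile — nonsynonymous.
Codon 7: GCT Ala / GCT Ala — identical.
Codon 8: AGG Arg / CGA Arg — synonymous.
Codon 9: GTA Val / GTG Val — synonymous.
Nonsynonymous differences: 3.

3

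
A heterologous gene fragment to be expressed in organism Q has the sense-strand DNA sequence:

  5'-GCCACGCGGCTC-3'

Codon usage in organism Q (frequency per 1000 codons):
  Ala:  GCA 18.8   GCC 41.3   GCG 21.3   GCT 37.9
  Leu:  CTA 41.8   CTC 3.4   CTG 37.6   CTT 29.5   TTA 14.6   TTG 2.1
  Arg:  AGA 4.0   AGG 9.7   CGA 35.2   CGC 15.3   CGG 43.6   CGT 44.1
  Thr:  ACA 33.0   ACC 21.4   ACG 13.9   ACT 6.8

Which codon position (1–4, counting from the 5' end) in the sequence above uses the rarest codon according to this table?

4

Codon 1 GCC (Ala): 41.3 per 1000.
Codon 2 ACG (Thr): 13.9 per 1000.
Codon 3 CGG (Arg): 43.6 per 1000.
Codon 4 CTC (Leu): 3.4 per 1000.
Lowest frequency is 3.4 at codon 4.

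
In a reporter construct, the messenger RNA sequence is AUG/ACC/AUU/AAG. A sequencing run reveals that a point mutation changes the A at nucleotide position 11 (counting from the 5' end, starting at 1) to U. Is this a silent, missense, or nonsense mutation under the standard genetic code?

Position 11 falls in codon 4: AAG → Lys.
After the substitution the codon is AUG → Met.
Lys ≠ Met, so this is a missense mutation.

missense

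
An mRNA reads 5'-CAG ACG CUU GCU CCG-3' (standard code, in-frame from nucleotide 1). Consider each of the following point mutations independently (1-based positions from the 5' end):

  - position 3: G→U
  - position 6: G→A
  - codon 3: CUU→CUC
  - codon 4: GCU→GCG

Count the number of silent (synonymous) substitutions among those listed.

Codon 1: CAG (Gln) → CAU (His) — missense.
Codon 2: ACG (Thr) → ACA (Thr) — synonymous.
Codon 3: CUU (Leu) → CUC (Leu) — synonymous.
Codon 4: GCU (Ala) → GCG (Ala) — synonymous.
Synonymous: 3 of 4.

3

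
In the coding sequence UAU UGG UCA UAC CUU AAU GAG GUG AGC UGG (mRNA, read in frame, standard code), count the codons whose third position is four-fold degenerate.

3

Codon 1 UAU (Tyr): third position 2-fold.
Codon 2 UGG (Trp): third position 1-fold.
Codon 3 UCA (Ser): third position 4-fold.
Codon 4 UAC (Tyr): third position 2-fold.
Codon 5 CUU (Leu): third position 4-fold.
Codon 6 AAU (Asn): third position 2-fold.
Codon 7 GAG (Glu): third position 2-fold.
Codon 8 GUG (Val): third position 4-fold.
Codon 9 AGC (Ser): third position 2-fold.
Codon 10 UGG (Trp): third position 1-fold.
Four-fold degenerate third positions: 3.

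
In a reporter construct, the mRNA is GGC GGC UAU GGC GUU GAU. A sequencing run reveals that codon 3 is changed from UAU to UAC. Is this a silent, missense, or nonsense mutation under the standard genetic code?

Position 9 falls in codon 3: UAU → Tyr.
After the substitution the codon is UAC → Tyr.
Both encode Tyr, so the change is synonymous.

silent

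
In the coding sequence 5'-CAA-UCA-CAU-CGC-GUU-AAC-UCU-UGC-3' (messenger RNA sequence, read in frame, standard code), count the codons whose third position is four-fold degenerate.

Codon 1 CAA (Gln): third position 2-fold.
Codon 2 UCA (Ser): third position 4-fold.
Codon 3 CAU (His): third position 2-fold.
Codon 4 CGC (Arg): third position 4-fold.
Codon 5 GUU (Val): third position 4-fold.
Codon 6 AAC (Asn): third position 2-fold.
Codon 7 UCU (Ser): third position 4-fold.
Codon 8 UGC (Cys): third position 2-fold.
Four-fold degenerate third positions: 4.

4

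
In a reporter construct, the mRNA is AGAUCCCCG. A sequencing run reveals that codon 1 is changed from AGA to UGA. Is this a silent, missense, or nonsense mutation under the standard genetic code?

Position 1 falls in codon 1: AGA → Arg.
After the substitution the codon is UGA → Stop.
The new codon is a stop codon, so this is a nonsense mutation.

nonsense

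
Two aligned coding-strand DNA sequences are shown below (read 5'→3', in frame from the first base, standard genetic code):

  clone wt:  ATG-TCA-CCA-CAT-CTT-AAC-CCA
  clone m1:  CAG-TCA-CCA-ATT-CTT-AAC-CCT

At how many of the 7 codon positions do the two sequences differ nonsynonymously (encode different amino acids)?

2

Codon 1: ATG Met / CAG Gln — nonsynonymous.
Codon 2: TCA Ser / TCA Ser — identical.
Codon 3: CCA Pro / CCA Pro — identical.
Codon 4: CAT His / ATT Ile — nonsynonymous.
Codon 5: CTT Leu / CTT Leu — identical.
Codon 6: AAC Asn / AAC Asn — identical.
Codon 7: CCA Pro / CCT Pro — synonymous.
Nonsynonymous differences: 2.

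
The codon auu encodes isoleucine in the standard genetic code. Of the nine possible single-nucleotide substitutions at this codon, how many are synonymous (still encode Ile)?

Position 1: none → 0 synonymous.
Position 2: none → 0 synonymous.
Position 3: AUC, AUA → 2 synonymous.
Total: 0 + 0 + 2 = 2.

2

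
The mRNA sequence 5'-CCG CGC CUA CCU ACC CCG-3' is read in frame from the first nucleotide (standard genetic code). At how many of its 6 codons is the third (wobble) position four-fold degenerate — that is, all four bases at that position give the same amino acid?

Codon 1 CCG (Pro): third position 4-fold.
Codon 2 CGC (Arg): third position 4-fold.
Codon 3 CUA (Leu): third position 4-fold.
Codon 4 CCU (Pro): third position 4-fold.
Codon 5 ACC (Thr): third position 4-fold.
Codon 6 CCG (Pro): third position 4-fold.
Four-fold degenerate third positions: 6.

6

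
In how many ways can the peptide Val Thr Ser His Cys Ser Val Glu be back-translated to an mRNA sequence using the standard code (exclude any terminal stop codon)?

Val: 4 codons.
Thr: 4 codons.
Ser: 6 codons.
His: 2 codons.
Cys: 2 codons.
Ser: 6 codons.
Val: 4 codons.
Glu: 2 codons.
4 × 4 × 6 × 2 × 2 × 6 × 4 × 2 = 18432.

18432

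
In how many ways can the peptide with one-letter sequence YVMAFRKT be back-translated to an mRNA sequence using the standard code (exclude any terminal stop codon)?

Tyr: 2 codons.
Val: 4 codons.
Met: 1 codon.
Ala: 4 codons.
Phe: 2 codons.
Arg: 6 codons.
Lys: 2 codons.
Thr: 4 codons.
2 × 4 × 1 × 4 × 2 × 6 × 2 × 4 = 3072.

3072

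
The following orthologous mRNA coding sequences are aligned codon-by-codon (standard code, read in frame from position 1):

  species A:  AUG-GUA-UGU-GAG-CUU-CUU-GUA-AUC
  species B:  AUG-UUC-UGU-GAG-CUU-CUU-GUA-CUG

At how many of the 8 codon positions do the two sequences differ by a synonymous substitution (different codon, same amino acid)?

0

Codon 1: AUG Met / AUG Met — identical.
Codon 2: GUA Val / UUC Phe — nonsynonymous.
Codon 3: UGU Cys / UGU Cys — identical.
Codon 4: GAG Glu / GAG Glu — identical.
Codon 5: CUU Leu / CUU Leu — identical.
Codon 6: CUU Leu / CUU Leu — identical.
Codon 7: GUA Val / GUA Val — identical.
Codon 8: AUC Ile / CUG Leu — nonsynonymous.
Synonymous differences: 0.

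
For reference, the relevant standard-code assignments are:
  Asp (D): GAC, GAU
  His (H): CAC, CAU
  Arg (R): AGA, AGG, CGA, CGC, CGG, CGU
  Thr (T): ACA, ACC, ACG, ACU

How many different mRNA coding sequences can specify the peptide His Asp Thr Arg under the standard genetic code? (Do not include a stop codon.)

96

His: 2 codons.
Asp: 2 codons.
Thr: 4 codons.
Arg: 6 codons.
2 × 2 × 4 × 6 = 96.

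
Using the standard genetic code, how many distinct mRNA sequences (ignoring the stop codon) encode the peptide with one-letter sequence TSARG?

2304

Thr: 4 codons.
Ser: 6 codons.
Ala: 4 codons.
Arg: 6 codons.
Gly: 4 codons.
4 × 6 × 4 × 6 × 4 = 2304.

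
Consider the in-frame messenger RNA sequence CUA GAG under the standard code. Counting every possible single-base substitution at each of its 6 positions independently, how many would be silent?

Codon 1 (CUA, Leu): 4 synonymous substitutions.
Codon 2 (GAG, Glu): 1 synonymous substitution.
Total: 4 + 1 = 5.

5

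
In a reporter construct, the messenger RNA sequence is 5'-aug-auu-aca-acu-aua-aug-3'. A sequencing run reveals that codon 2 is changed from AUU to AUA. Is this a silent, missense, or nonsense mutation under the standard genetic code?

Position 6 falls in codon 2: AUU → Ile.
After the substitution the codon is AUA → Ile.
Both encode Ile, so the change is synonymous.

silent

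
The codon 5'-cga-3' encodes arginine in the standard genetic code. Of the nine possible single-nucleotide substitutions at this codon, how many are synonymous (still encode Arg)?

4

Position 1: AGA → 1 synonymous.
Position 2: none → 0 synonymous.
Position 3: CGU, CGC, CGG → 3 synonymous.
Total: 1 + 0 + 3 = 4.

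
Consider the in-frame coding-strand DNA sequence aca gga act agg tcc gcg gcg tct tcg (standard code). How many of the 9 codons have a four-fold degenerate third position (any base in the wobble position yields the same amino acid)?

Codon 1 ACA (Thr): third position 4-fold.
Codon 2 GGA (Gly): third position 4-fold.
Codon 3 ACT (Thr): third position 4-fold.
Codon 4 AGG (Arg): third position 2-fold.
Codon 5 TCC (Ser): third position 4-fold.
Codon 6 GCG (Ala): third position 4-fold.
Codon 7 GCG (Ala): third position 4-fold.
Codon 8 TCT (Ser): third position 4-fold.
Codon 9 TCG (Ser): third position 4-fold.
Four-fold degenerate third positions: 8.

8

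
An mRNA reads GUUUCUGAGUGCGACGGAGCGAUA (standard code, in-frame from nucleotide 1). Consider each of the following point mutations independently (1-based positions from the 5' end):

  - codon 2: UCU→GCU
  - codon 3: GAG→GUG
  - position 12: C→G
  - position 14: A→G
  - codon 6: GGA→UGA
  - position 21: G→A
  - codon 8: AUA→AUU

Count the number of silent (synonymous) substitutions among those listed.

Codon 2: UCU (Ser) → GCU (Ala) — missense.
Codon 3: GAG (Glu) → GUG (Val) — missense.
Codon 4: UGC (Cys) → UGG (Trp) — missense.
Codon 5: GAC (Asp) → GGC (Gly) — missense.
Codon 6: GGA (Gly) → UGA (Stop) — nonsense.
Codon 7: GCG (Ala) → GCA (Ala) — synonymous.
Codon 8: AUA (Ile) → AUU (Ile) — synonymous.
Synonymous: 2 of 7.

2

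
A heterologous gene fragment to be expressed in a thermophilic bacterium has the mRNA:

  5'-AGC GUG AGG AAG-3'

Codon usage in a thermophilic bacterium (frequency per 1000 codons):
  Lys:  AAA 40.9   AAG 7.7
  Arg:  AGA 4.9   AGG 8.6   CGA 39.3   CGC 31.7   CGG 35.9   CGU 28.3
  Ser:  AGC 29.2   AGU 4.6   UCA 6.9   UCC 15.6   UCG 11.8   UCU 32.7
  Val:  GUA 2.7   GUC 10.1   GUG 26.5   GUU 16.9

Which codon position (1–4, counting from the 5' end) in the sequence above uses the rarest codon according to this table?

4

Codon 1 AGC (Ser): 29.2 per 1000.
Codon 2 GUG (Val): 26.5 per 1000.
Codon 3 AGG (Arg): 8.6 per 1000.
Codon 4 AAG (Lys): 7.7 per 1000.
Lowest frequency is 7.7 at codon 4.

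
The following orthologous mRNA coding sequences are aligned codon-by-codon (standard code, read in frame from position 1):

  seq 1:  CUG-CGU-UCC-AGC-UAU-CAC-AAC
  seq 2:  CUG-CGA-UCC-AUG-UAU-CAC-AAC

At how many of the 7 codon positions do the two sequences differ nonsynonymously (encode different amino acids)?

1

Codon 1: CUG Leu / CUG Leu — identical.
Codon 2: CGU Arg / CGA Arg — synonymous.
Codon 3: UCC Ser / UCC Ser — identical.
Codon 4: AGC Ser / AUG Met — nonsynonymous.
Codon 5: UAU Tyr / UAU Tyr — identical.
Codon 6: CAC His / CAC His — identical.
Codon 7: AAC Asn / AAC Asn — identical.
Nonsynonymous differences: 1.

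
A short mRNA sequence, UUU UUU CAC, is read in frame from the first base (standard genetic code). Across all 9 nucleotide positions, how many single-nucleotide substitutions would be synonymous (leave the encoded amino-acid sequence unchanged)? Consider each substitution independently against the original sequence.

Codon 1 (UUU, Phe): 1 synonymous substitution.
Codon 2 (UUU, Phe): 1 synonymous substitution.
Codon 3 (CAC, His): 1 synonymous substitution.
Total: 1 + 1 + 1 = 3.

3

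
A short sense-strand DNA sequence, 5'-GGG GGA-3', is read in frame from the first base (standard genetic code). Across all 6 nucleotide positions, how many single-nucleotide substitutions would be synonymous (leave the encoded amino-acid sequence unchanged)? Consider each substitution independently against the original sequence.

Codon 1 (GGG, Gly): 3 synonymous substitutions.
Codon 2 (GGA, Gly): 3 synonymous substitutions.
Total: 3 + 3 = 6.

6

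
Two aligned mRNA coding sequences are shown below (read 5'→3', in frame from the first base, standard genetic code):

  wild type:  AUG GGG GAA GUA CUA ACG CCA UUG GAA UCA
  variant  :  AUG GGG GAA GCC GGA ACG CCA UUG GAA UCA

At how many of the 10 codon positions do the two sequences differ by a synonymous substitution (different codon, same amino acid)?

0

Codon 1: AUG Met / AUG Met — identical.
Codon 2: GGG Gly / GGG Gly — identical.
Codon 3: GAA Glu / GAA Glu — identical.
Codon 4: GUA Val / GCC Ala — nonsynonymous.
Codon 5: CUA Leu / GGA Gly — nonsynonymous.
Codon 6: ACG Thr / ACG Thr — identical.
Codon 7: CCA Pro / CCA Pro — identical.
Codon 8: UUG Leu / UUG Leu — identical.
Codon 9: GAA Glu / GAA Glu — identical.
Codon 10: UCA Ser / UCA Ser — identical.
Synonymous differences: 0.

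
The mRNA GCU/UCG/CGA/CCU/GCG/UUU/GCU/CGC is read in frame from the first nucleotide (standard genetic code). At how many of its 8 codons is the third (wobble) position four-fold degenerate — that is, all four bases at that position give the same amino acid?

Codon 1 GCU (Ala): third position 4-fold.
Codon 2 UCG (Ser): third position 4-fold.
Codon 3 CGA (Arg): third position 4-fold.
Codon 4 CCU (Pro): third position 4-fold.
Codon 5 GCG (Ala): third position 4-fold.
Codon 6 UUU (Phe): third position 2-fold.
Codon 7 GCU (Ala): third position 4-fold.
Codon 8 CGC (Arg): third position 4-fold.
Four-fold degenerate third positions: 7.

7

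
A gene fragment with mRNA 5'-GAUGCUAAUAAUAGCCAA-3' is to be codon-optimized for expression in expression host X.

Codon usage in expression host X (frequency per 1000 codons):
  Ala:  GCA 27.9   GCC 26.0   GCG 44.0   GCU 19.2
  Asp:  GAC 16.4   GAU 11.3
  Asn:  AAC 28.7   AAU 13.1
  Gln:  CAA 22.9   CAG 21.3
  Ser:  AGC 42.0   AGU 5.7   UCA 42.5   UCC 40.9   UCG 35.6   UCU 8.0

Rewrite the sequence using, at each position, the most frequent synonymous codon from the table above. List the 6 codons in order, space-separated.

Codon 1 (Asp): best is GAC at 16.4.
Codon 2 (Ala): best is GCG at 44.0.
Codon 3 (Asn): best is AAC at 28.7.
Codon 4 (Asn): best is AAC at 28.7.
Codon 5 (Ser): best is UCA at 42.5.
Codon 6 (Gln): best is CAA at 22.9.

GAC GCG AAC AAC UCA CAA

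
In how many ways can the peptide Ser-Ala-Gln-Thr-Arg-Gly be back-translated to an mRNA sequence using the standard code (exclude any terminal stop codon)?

Ser: 6 codons.
Ala: 4 codons.
Gln: 2 codons.
Thr: 4 codons.
Arg: 6 codons.
Gly: 4 codons.
6 × 4 × 2 × 4 × 6 × 4 = 4608.

4608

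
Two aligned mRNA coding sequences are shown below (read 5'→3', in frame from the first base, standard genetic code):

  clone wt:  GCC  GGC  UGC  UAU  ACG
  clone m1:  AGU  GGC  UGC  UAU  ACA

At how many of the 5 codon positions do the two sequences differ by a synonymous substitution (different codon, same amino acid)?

Codon 1: GCC Ala / AGU Ser — nonsynonymous.
Codon 2: GGC Gly / GGC Gly — identical.
Codon 3: UGC Cys / UGC Cys — identical.
Codon 4: UAU Tyr / UAU Tyr — identical.
Codon 5: ACG Thr / ACA Thr — synonymous.
Synonymous differences: 1.

1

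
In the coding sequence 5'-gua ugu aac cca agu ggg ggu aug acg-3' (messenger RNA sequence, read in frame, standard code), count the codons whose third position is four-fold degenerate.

5

Codon 1 GUA (Val): third position 4-fold.
Codon 2 UGU (Cys): third position 2-fold.
Codon 3 AAC (Asn): third position 2-fold.
Codon 4 CCA (Pro): third position 4-fold.
Codon 5 AGU (Ser): third position 2-fold.
Codon 6 GGG (Gly): third position 4-fold.
Codon 7 GGU (Gly): third position 4-fold.
Codon 8 AUG (Met): third position 1-fold.
Codon 9 ACG (Thr): third position 4-fold.
Four-fold degenerate third positions: 5.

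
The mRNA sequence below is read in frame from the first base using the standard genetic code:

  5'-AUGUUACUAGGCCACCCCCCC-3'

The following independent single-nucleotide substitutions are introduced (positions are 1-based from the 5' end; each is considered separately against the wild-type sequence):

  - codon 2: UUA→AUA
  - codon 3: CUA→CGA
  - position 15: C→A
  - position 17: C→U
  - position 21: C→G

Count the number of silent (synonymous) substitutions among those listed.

1

Codon 2: UUA (Leu) → AUA (Ile) — missense.
Codon 3: CUA (Leu) → CGA (Arg) — missense.
Codon 5: CAC (His) → CAA (Gln) — missense.
Codon 6: CCC (Pro) → CUC (Leu) — missense.
Codon 7: CCC (Pro) → CCG (Pro) — synonymous.
Synonymous: 1 of 5.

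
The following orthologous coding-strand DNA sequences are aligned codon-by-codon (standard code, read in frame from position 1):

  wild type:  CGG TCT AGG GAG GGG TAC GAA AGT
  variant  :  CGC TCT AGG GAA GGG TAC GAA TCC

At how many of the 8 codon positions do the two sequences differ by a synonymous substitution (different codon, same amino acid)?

Codon 1: CGG Arg / CGC Arg — synonymous.
Codon 2: TCT Ser / TCT Ser — identical.
Codon 3: AGG Arg / AGG Arg — identical.
Codon 4: GAG Glu / GAA Glu — synonymous.
Codon 5: GGG Gly / GGG Gly — identical.
Codon 6: TAC Tyr / TAC Tyr — identical.
Codon 7: GAA Glu / GAA Glu — identical.
Codon 8: AGT Ser / TCC Ser — synonymous.
Synonymous differences: 3.

3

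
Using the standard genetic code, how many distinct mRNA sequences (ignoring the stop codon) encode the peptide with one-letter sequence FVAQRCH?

1536

Phe: 2 codons.
Val: 4 codons.
Ala: 4 codons.
Gln: 2 codons.
Arg: 6 codons.
Cys: 2 codons.
His: 2 codons.
2 × 4 × 4 × 2 × 6 × 2 × 2 = 1536.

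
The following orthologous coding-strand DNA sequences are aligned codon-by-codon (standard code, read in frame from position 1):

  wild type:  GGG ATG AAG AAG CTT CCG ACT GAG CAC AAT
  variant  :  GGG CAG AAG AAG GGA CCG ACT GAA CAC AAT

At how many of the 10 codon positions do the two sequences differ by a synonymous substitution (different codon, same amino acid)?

Codon 1: GGG Gly / GGG Gly — identical.
Codon 2: ATG Met / CAG Gln — nonsynonymous.
Codon 3: AAG Lys / AAG Lys — identical.
Codon 4: AAG Lys / AAG Lys — identical.
Codon 5: CTT Leu / GGA Gly — nonsynonymous.
Codon 6: CCG Pro / CCG Pro — identical.
Codon 7: ACT Thr / ACT Thr — identical.
Codon 8: GAG Glu / GAA Glu — synonymous.
Codon 9: CAC His / CAC His — identical.
Codon 10: AAT Asn / AAT Asn — identical.
Synonymous differences: 1.

1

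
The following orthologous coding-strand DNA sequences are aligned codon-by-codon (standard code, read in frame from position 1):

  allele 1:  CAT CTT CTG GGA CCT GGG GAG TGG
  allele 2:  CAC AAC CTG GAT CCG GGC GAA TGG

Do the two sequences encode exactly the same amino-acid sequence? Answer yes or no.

Codon 1: CAT His / CAC His — synonymous.
Codon 2: CTT Leu / AAC Asn — nonsynonymous.
Codon 3: CTG Leu / CTG Leu — identical.
Codon 4: GGA Gly / GAT Asp — nonsynonymous.
Codon 5: CCT Pro / CCG Pro — synonymous.
Codon 6: GGG Gly / GGC Gly — synonymous.
Codon 7: GAG Glu / GAA Glu — synonymous.
Codon 8: TGG Trp / TGG Trp — identical.
Nonsynonymous differences: 2 → different protein.

no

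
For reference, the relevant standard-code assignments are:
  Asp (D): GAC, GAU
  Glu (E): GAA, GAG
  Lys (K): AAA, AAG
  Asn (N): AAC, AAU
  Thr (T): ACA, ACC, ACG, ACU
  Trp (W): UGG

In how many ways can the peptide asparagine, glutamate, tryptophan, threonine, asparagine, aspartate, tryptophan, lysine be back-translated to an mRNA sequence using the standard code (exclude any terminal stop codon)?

Asn: 2 codons.
Glu: 2 codons.
Trp: 1 codon.
Thr: 4 codons.
Asn: 2 codons.
Asp: 2 codons.
Trp: 1 codon.
Lys: 2 codons.
2 × 2 × 1 × 4 × 2 × 2 × 1 × 2 = 128.

128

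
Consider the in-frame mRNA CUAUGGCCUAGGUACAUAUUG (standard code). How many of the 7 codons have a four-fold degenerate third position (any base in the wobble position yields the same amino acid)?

Codon 1 CUA (Leu): third position 4-fold.
Codon 2 UGG (Trp): third position 1-fold.
Codon 3 CCU (Pro): third position 4-fold.
Codon 4 AGG (Arg): third position 2-fold.
Codon 5 UAC (Tyr): third position 2-fold.
Codon 6 AUA (Ile): third position 3-fold.
Codon 7 UUG (Leu): third position 2-fold.
Four-fold degenerate third positions: 2.

2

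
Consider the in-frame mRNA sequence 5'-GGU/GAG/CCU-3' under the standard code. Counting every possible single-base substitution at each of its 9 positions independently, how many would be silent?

7

Codon 1 (GGU, Gly): 3 synonymous substitutions.
Codon 2 (GAG, Glu): 1 synonymous substitution.
Codon 3 (CCU, Pro): 3 synonymous substitutions.
Total: 3 + 1 + 3 = 7.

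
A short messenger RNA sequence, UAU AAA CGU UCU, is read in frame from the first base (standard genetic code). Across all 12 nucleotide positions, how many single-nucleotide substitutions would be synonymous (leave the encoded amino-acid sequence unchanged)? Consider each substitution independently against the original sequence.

Codon 1 (UAU, Tyr): 1 synonymous substitution.
Codon 2 (AAA, Lys): 1 synonymous substitution.
Codon 3 (CGU, Arg): 3 synonymous substitutions.
Codon 4 (UCU, Ser): 3 synonymous substitutions.
Total: 1 + 1 + 3 + 3 = 8.

8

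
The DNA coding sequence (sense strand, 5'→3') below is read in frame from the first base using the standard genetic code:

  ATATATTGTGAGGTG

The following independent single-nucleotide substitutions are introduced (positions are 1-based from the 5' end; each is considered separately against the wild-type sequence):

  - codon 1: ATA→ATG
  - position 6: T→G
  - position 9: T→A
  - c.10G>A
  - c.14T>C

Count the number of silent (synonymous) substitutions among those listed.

0

Codon 1: ATA (Ile) → ATG (Met) — missense.
Codon 2: TAT (Tyr) → TAG (Stop) — nonsense.
Codon 3: TGT (Cys) → TGA (Stop) — nonsense.
Codon 4: GAG (Glu) → AAG (Lys) — missense.
Codon 5: GTG (Val) → GCG (Ala) — missense.
Synonymous: 0 of 5.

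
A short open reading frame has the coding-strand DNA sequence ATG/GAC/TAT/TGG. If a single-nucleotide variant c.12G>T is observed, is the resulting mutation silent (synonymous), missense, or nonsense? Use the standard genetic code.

Position 12 falls in codon 4: TGG → Trp.
After the substitution the codon is TGT → Cys.
Trp ≠ Cys, so this is a missense mutation.

missense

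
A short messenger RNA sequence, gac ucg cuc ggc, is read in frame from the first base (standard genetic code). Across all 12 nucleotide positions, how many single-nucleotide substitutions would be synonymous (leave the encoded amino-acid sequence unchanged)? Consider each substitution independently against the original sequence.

Codon 1 (GAC, Asp): 1 synonymous substitution.
Codon 2 (UCG, Ser): 3 synonymous substitutions.
Codon 3 (CUC, Leu): 3 synonymous substitutions.
Codon 4 (GGC, Gly): 3 synonymous substitutions.
Total: 1 + 3 + 3 + 3 = 10.

10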